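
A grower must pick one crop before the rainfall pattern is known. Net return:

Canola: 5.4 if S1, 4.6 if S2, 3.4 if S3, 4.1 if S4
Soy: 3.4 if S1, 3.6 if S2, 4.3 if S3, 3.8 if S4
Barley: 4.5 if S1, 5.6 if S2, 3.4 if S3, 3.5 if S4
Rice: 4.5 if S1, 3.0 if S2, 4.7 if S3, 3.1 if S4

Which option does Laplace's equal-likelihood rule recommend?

Canola

Row averages: Canola=4.375, Soy=3.775, Barley=4.25, Rice=3.825
Highest average = 4.375 → Canola.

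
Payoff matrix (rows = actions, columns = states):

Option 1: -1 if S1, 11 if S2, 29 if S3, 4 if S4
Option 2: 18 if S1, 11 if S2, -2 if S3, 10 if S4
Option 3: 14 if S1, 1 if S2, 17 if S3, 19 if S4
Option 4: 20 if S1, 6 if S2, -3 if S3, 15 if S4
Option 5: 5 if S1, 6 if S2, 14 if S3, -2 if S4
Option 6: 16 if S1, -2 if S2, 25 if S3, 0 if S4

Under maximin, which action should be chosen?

Option 3

Row minima: Option 1=-1, Option 2=-2, Option 3=1, Option 4=-3, Option 5=-2, Option 6=-2
Best worst-case = 1 → Option 3.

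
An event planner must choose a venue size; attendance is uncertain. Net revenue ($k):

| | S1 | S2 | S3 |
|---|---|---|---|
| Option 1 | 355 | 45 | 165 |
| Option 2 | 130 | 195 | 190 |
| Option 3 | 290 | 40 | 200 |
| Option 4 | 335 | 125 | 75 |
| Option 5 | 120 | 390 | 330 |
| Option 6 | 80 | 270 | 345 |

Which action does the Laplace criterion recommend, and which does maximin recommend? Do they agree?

Row averages: Option 1=565/3, Option 2=515/3, Option 3=530/3, Option 4=535/3, Option 5=280, Option 6=695/3
Highest average = 280 → Option 5.
Row minima: Option 1=45, Option 2=130, Option 3=40, Option 4=75, Option 5=120, Option 6=80
Best worst-case = 130 → Option 2.

laplace → Option 5; maximin → Option 2 (disagree)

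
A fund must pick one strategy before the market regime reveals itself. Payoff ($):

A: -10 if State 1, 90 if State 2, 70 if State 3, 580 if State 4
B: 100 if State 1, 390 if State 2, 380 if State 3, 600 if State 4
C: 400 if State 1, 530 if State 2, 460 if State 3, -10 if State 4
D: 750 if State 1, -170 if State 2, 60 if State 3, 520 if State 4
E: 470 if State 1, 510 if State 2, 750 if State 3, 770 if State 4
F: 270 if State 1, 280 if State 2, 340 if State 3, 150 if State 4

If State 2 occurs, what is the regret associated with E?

20

Best payoff under State 2 is 530.
Regret = 530 − 510 = 20.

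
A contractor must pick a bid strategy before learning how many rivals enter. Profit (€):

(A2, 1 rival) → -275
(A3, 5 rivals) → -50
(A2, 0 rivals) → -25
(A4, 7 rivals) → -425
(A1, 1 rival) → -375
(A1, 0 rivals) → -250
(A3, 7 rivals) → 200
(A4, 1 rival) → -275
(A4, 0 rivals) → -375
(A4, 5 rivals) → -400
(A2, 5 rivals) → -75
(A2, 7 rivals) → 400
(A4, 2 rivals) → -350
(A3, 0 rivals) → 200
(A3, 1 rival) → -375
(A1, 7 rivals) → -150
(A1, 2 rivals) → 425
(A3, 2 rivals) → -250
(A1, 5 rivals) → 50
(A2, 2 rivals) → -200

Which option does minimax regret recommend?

Column bests: 0 rivals=200, 1 rival=-275, 2 rivals=425, 5 rivals=50, 7 rivals=400.
A1 regrets: 450, 100, 0, 0, 550 → max 550
A2 regrets: 225, 0, 625, 125, 0 → max 625
A3 regrets: 0, 100, 675, 100, 200 → max 675
A4 regrets: 575, 0, 775, 450, 825 → max 825
Smallest max regret = 550 → A1.

A1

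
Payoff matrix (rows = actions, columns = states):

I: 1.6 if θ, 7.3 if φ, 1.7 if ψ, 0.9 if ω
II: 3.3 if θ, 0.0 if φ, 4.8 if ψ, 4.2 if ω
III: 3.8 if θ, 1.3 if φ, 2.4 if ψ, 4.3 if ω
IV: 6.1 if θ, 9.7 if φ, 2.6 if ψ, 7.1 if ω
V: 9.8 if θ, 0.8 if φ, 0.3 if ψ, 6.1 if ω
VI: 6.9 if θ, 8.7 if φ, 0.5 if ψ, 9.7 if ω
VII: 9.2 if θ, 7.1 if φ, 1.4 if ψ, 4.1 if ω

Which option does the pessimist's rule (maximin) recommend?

Row minima: I=0.9, II=0.0, III=1.3, IV=2.6, V=0.3, VI=0.5, VII=1.4
Best worst-case = 2.6 → IV.

IV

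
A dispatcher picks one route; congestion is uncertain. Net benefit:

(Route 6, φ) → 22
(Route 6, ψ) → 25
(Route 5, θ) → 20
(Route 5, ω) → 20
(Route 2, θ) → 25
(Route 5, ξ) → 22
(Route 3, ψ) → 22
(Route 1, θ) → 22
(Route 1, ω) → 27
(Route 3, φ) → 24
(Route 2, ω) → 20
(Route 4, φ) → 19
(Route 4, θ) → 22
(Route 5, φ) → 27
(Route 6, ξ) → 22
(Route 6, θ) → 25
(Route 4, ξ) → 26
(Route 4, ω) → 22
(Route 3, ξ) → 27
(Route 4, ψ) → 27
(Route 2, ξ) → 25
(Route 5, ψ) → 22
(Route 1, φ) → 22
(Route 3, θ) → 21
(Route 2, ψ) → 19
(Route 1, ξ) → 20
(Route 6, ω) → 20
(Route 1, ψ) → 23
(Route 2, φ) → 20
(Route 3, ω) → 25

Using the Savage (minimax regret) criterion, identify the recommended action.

Column bests: θ=25, φ=27, ψ=27, ω=27, ξ=27.
Route 1 regrets: 3, 5, 4, 0, 7 → max 7
Route 2 regrets: 0, 7, 8, 7, 2 → max 8
Route 3 regrets: 4, 3, 5, 2, 0 → max 5
Route 4 regrets: 3, 8, 0, 5, 1 → max 8
Route 5 regrets: 5, 0, 5, 7, 5 → max 7
Route 6 regrets: 0, 5, 2, 7, 5 → max 7
Smallest max regret = 5 → Route 3.

Route 3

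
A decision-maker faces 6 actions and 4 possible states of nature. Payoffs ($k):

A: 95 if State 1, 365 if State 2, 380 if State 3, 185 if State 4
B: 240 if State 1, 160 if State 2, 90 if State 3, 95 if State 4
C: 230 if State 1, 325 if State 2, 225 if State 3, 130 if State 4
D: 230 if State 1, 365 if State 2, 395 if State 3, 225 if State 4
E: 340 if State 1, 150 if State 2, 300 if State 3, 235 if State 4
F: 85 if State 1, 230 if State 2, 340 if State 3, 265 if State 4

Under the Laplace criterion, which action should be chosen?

D

Row averages: A=256.25, B=146.25, C=227.5, D=303.75, E=256.25, F=230
Highest average = 303.75 → D.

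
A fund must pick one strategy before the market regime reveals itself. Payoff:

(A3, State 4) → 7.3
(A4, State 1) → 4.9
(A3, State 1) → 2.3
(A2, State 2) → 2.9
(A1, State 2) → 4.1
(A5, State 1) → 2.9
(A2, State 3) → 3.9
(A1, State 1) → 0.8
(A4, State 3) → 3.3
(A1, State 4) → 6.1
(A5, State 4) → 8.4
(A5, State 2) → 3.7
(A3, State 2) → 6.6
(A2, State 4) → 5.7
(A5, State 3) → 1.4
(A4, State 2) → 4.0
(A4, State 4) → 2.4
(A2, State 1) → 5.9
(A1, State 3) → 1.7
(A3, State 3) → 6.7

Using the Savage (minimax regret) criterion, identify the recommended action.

Column bests: State 1=5.9, State 2=6.6, State 3=6.7, State 4=8.4.
A1 regrets: 5.1, 2.5, 5.0, 2.3 → max 5.1
A2 regrets: 0.0, 3.7, 2.8, 2.7 → max 3.7
A3 regrets: 3.6, 0.0, 0.0, 1.1 → max 3.6
A4 regrets: 1.0, 2.6, 3.4, 6.0 → max 6.0
A5 regrets: 3.0, 2.9, 5.3, 0.0 → max 5.3
Smallest max regret = 3.6 → A3.

A3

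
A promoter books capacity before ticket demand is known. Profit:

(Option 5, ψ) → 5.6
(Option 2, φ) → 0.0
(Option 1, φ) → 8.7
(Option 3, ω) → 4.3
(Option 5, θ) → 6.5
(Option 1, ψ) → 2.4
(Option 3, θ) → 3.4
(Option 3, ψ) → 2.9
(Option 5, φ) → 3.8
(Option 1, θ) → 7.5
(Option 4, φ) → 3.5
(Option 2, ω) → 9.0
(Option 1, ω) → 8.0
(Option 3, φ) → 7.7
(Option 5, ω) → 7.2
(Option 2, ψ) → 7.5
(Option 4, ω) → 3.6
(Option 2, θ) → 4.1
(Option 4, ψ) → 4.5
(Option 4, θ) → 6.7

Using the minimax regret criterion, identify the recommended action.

Option 3

Column bests: θ=7.5, φ=8.7, ψ=7.5, ω=9.0.
Option 1 regrets: 0.0, 0.0, 5.1, 1.0 → max 5.1
Option 2 regrets: 3.4, 8.7, 0.0, 0.0 → max 8.7
Option 3 regrets: 4.1, 1.0, 4.6, 4.7 → max 4.7
Option 4 regrets: 0.8, 5.2, 3.0, 5.4 → max 5.4
Option 5 regrets: 1.0, 4.9, 1.9, 1.8 → max 4.9
Smallest max regret = 4.7 → Option 3.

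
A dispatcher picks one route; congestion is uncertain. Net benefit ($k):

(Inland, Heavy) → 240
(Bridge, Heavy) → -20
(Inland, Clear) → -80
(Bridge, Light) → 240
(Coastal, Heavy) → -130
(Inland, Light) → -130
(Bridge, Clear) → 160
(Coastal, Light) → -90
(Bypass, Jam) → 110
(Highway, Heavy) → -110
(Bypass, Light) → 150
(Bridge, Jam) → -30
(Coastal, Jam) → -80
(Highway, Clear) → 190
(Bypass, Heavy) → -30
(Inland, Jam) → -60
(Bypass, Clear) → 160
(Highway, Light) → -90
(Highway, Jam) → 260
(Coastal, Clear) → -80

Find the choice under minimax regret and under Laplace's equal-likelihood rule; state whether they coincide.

Column bests: Clear=190, Light=240, Heavy=240, Jam=260.
Bridge regrets: 30, 0, 260, 290 → max 290
Coastal regrets: 270, 330, 370, 340 → max 370
Highway regrets: 0, 330, 350, 0 → max 350
Inland regrets: 270, 370, 0, 320 → max 370
Bypass regrets: 30, 90, 270, 150 → max 270
Smallest max regret = 270 → Bypass.
Row averages: Bridge=87.5, Coastal=-95, Highway=62.5, Inland=-7.5, Bypass=97.5
Highest average = 97.5 → Bypass.

minimax regret → Bypass; laplace → Bypass (agree)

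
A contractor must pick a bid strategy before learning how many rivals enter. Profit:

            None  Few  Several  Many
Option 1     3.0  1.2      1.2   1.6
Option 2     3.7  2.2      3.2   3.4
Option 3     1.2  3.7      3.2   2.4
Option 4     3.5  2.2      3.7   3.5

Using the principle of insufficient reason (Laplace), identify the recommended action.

Option 4

Row averages: Option 1=1.75, Option 2=3.125, Option 3=2.625, Option 4=3.225
Highest average = 3.225 → Option 4.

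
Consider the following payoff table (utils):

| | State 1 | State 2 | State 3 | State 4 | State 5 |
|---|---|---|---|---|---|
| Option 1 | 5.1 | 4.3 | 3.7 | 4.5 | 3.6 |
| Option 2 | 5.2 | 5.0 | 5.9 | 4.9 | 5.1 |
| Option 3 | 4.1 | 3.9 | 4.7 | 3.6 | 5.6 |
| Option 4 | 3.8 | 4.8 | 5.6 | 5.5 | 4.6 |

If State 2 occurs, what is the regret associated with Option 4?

Best payoff under State 2 is 5.0.
Regret = 5.0 − 4.8 = 0.2.

0.2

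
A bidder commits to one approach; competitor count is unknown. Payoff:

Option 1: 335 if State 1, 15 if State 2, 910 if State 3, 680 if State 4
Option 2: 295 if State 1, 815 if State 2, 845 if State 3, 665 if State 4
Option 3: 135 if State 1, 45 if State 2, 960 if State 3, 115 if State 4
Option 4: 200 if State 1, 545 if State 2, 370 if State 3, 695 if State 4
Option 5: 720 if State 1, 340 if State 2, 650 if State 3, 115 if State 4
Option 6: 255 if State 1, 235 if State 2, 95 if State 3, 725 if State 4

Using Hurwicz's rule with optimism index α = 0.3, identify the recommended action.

Option 2

Option 1: 0.3·910 + 0.7·15 = 283.5
Option 2: 0.3·845 + 0.7·295 = 460
Option 3: 0.3·960 + 0.7·45 = 319.5
Option 4: 0.3·695 + 0.7·200 = 348.5
Option 5: 0.3·720 + 0.7·115 = 296.5
Option 6: 0.3·725 + 0.7·95 = 284
Highest Hurwicz score = 460 → Option 2.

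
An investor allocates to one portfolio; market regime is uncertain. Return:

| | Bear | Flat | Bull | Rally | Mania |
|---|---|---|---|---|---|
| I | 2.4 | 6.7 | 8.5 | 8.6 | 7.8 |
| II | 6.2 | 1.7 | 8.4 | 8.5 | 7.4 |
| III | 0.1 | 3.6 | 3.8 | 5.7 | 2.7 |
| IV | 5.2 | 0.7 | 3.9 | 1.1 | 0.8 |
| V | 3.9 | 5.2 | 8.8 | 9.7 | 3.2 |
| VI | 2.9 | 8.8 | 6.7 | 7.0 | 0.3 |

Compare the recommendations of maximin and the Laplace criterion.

Row minima: I=2.4, II=1.7, III=0.1, IV=0.7, V=3.2, VI=0.3
Best worst-case = 3.2 → V.
Row averages: I=6.8, II=6.44, III=3.18, IV=2.34, V=6.16, VI=5.14
Highest average = 6.8 → I.

maximin → V; laplace → I (disagree)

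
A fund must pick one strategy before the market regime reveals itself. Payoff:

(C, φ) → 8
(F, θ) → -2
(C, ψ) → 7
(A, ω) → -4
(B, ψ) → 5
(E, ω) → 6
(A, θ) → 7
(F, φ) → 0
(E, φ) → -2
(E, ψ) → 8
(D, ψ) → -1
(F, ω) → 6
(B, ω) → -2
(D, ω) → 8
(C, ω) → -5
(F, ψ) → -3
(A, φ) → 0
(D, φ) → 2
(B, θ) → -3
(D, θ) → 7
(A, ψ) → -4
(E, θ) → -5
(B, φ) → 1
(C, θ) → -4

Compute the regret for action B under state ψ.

Best payoff under ψ is 8.
Regret = 8 − 5 = 3.

3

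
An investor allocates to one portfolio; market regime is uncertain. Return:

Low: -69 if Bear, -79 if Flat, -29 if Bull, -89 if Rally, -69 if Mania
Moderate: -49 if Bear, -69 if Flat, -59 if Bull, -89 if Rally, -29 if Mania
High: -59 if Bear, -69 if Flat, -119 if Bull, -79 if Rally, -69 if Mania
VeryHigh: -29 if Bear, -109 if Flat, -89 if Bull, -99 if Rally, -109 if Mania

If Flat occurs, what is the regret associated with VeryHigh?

Best payoff under Flat is -69.
Regret = -69 − (-109) = 40.

40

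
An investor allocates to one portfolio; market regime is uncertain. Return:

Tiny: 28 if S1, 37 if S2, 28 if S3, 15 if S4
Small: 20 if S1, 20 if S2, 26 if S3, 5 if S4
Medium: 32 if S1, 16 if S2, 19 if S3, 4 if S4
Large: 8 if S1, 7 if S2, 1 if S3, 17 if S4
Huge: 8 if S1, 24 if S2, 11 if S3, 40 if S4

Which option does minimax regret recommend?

Column bests: S1=32, S2=37, S3=28, S4=40.
Tiny regrets: 4, 0, 0, 25 → max 25
Small regrets: 12, 17, 2, 35 → max 35
Medium regrets: 0, 21, 9, 36 → max 36
Large regrets: 24, 30, 27, 23 → max 30
Huge regrets: 24, 13, 17, 0 → max 24
Smallest max regret = 24 → Huge.

Huge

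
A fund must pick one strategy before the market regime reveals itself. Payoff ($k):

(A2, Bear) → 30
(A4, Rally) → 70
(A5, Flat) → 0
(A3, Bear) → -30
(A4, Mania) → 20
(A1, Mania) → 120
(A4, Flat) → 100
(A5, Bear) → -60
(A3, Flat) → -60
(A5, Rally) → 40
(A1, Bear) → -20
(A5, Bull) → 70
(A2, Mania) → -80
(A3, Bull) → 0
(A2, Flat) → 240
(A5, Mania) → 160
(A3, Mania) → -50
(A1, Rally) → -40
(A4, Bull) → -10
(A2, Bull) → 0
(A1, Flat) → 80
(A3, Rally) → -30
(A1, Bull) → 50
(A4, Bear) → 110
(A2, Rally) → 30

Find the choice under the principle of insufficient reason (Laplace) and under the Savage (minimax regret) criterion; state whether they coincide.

Row averages: A1=38, A2=44, A3=-34, A4=58, A5=42
Highest average = 58 → A4.
Column bests: Bear=110, Flat=240, Bull=70, Rally=70, Mania=160.
A1 regrets: 130, 160, 20, 110, 40 → max 160
A2 regrets: 80, 0, 70, 40, 240 → max 240
A3 regrets: 140, 300, 70, 100, 210 → max 300
A4 regrets: 0, 140, 80, 0, 140 → max 140
A5 regrets: 170, 240, 0, 30, 0 → max 240
Smallest max regret = 140 → A4.

laplace → A4; minimax regret → A4 (agree)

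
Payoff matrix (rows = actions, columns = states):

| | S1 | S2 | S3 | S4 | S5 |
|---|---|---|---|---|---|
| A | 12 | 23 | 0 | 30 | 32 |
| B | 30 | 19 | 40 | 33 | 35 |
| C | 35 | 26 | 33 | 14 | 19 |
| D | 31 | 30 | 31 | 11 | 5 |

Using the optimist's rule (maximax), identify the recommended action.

B

Row maxima: A=32, B=40, C=35, D=31
Best best-case = 40 → B.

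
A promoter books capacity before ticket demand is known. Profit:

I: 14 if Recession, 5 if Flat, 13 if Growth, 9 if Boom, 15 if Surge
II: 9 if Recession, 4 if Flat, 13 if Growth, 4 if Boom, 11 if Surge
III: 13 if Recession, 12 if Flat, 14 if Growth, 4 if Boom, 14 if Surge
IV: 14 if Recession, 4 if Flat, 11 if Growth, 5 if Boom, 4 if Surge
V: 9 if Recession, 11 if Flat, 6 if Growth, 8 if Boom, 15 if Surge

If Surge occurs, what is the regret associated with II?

Best payoff under Surge is 15.
Regret = 15 − 11 = 4.

4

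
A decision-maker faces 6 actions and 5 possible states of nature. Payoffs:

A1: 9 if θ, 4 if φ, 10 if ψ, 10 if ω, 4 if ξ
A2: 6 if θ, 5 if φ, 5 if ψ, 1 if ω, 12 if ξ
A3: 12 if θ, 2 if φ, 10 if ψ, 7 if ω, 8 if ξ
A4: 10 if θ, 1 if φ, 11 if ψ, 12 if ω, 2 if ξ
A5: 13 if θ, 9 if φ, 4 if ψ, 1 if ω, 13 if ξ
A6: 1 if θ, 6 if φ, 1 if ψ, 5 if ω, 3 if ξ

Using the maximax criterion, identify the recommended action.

Row maxima: A1=10, A2=12, A3=12, A4=12, A5=13, A6=6
Best best-case = 13 → A5.

A5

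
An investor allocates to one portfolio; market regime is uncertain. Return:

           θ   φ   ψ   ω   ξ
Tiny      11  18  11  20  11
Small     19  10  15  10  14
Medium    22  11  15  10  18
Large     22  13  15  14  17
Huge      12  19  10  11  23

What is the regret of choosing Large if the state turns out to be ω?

Best payoff under ω is 20.
Regret = 20 − 14 = 6.

6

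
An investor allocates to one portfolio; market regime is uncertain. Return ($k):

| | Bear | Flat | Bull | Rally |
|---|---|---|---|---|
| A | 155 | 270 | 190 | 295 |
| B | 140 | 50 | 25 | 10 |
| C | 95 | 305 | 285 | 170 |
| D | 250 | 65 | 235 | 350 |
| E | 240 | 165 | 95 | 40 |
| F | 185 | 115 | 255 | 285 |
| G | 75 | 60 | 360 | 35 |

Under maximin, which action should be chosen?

Row minima: A=155, B=10, C=95, D=65, E=40, F=115, G=35
Best worst-case = 155 → A.

A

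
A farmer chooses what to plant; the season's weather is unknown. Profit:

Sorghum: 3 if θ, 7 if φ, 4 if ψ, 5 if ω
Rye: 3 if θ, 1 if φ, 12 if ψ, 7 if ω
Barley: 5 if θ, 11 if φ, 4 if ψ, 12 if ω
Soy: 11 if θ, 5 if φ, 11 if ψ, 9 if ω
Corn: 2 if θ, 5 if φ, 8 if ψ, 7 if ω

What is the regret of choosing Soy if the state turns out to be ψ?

1

Best payoff under ψ is 12.
Regret = 12 − 11 = 1.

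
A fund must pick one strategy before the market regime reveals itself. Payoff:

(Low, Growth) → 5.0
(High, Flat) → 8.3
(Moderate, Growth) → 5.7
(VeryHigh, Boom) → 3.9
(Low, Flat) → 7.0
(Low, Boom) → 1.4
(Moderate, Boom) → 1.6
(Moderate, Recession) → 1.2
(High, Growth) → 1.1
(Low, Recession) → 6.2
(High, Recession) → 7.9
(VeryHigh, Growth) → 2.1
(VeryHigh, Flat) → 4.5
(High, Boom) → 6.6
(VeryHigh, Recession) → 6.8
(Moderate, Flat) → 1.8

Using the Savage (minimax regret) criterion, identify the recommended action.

Column bests: Recession=7.9, Flat=8.3, Growth=5.7, Boom=6.6.
Low regrets: 1.7, 1.3, 0.7, 5.2 → max 5.2
Moderate regrets: 6.7, 6.5, 0.0, 5.0 → max 6.7
High regrets: 0.0, 0.0, 4.6, 0.0 → max 4.6
VeryHigh regrets: 1.1, 3.8, 3.6, 2.7 → max 3.8
Smallest max regret = 3.8 → VeryHigh.

VeryHigh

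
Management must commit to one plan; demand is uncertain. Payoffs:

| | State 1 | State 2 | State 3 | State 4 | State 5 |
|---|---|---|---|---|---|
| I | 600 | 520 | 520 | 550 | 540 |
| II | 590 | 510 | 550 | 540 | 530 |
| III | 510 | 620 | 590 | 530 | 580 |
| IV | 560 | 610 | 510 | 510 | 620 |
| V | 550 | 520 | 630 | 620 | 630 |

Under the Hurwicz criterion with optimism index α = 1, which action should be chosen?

I: 1·600 + 0·520 = 600
II: 1·590 + 0·510 = 590
III: 1·620 + 0·510 = 620
IV: 1·620 + 0·510 = 620
V: 1·630 + 0·520 = 630
Highest Hurwicz score = 630 → V.

V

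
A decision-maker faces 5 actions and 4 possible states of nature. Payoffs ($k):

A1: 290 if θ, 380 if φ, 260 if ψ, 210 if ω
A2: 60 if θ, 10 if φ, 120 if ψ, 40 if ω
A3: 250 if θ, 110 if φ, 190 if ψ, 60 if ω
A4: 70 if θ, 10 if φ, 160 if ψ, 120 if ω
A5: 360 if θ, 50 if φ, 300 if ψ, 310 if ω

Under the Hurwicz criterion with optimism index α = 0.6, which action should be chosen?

A1

A1: 0.6·380 + 0.4·210 = 312
A2: 0.6·120 + 0.4·10 = 76
A3: 0.6·250 + 0.4·60 = 174
A4: 0.6·160 + 0.4·10 = 100
A5: 0.6·360 + 0.4·50 = 236
Highest Hurwicz score = 312 → A1.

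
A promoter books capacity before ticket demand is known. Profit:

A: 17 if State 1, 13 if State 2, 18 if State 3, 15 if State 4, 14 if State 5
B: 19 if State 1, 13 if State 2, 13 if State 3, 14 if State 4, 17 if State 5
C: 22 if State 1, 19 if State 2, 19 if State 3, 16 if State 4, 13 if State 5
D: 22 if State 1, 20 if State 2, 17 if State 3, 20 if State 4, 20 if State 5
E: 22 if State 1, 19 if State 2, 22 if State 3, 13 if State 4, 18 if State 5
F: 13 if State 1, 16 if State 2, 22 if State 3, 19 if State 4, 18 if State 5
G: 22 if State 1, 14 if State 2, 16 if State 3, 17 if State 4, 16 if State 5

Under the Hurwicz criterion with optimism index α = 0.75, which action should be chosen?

D

A: 0.75·18 + 0.25·13 = 16.75
B: 0.75·19 + 0.25·13 = 17.5
C: 0.75·22 + 0.25·13 = 19.75
D: 0.75·22 + 0.25·17 = 20.75
E: 0.75·22 + 0.25·13 = 19.75
F: 0.75·22 + 0.25·13 = 19.75
G: 0.75·22 + 0.25·14 = 20
Highest Hurwicz score = 20.75 → D.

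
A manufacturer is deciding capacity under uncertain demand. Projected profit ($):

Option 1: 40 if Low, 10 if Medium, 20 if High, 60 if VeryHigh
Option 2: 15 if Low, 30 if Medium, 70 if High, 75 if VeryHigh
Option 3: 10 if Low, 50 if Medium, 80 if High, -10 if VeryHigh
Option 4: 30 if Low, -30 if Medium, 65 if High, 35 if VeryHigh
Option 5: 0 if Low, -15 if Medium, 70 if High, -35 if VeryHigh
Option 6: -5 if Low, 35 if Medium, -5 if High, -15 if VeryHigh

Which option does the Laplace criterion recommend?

Row averages: Option 1=32.5, Option 2=47.5, Option 3=32.5, Option 4=25, Option 5=5, Option 6=2.5
Highest average = 47.5 → Option 2.

Option 2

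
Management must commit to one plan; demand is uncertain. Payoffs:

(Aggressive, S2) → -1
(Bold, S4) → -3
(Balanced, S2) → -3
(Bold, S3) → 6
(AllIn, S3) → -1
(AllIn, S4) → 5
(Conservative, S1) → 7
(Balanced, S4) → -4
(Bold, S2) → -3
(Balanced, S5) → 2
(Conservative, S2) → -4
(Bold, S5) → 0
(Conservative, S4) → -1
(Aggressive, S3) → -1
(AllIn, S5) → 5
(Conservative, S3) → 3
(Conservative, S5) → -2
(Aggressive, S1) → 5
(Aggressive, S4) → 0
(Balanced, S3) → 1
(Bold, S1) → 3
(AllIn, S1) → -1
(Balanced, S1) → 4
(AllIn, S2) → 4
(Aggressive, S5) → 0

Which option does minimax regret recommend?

Aggressive

Column bests: S1=7, S2=4, S3=6, S4=5, S5=5.
Conservative regrets: 0, 8, 3, 6, 7 → max 8
Balanced regrets: 3, 7, 5, 9, 3 → max 9
Aggressive regrets: 2, 5, 7, 5, 5 → max 7
Bold regrets: 4, 7, 0, 8, 5 → max 8
AllIn regrets: 8, 0, 7, 0, 0 → max 8
Smallest max regret = 7 → Aggressive.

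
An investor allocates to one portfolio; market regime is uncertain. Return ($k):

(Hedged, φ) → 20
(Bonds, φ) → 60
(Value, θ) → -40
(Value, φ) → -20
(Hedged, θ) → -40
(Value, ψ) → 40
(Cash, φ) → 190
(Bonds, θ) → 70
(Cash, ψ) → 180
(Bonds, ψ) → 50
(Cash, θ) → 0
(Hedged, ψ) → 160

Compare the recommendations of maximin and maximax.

maximin → Bonds; maximax → Cash (disagree)

Row minima: Hedged=-40, Bonds=50, Value=-40, Cash=0
Best worst-case = 50 → Bonds.
Row maxima: Hedged=160, Bonds=70, Value=40, Cash=190
Best best-case = 190 → Cash.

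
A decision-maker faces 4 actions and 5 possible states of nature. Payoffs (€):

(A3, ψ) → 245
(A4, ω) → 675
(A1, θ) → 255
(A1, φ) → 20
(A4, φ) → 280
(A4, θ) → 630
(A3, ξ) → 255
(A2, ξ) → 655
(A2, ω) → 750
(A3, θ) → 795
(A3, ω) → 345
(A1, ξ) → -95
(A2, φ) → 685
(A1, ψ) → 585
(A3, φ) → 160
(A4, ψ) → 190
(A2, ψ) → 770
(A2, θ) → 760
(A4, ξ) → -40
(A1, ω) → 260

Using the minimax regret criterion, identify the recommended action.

Column bests: θ=795, φ=685, ψ=770, ω=750, ξ=655.
A1 regrets: 540, 665, 185, 490, 750 → max 750
A2 regrets: 35, 0, 0, 0, 0 → max 35
A3 regrets: 0, 525, 525, 405, 400 → max 525
A4 regrets: 165, 405, 580, 75, 695 → max 695
Smallest max regret = 35 → A2.

A2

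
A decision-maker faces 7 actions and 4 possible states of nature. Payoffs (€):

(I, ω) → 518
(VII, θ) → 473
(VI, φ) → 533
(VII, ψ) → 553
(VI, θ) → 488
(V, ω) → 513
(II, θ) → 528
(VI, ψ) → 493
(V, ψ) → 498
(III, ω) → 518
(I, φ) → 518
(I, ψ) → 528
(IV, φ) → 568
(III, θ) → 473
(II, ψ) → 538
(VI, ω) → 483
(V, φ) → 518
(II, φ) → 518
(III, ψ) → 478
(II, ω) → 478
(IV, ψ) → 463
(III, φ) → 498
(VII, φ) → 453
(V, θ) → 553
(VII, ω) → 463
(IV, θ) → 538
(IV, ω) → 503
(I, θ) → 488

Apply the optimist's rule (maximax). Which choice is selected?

Row maxima: I=528, II=538, III=518, IV=568, V=553, VI=533, VII=553
Best best-case = 568 → IV.

IV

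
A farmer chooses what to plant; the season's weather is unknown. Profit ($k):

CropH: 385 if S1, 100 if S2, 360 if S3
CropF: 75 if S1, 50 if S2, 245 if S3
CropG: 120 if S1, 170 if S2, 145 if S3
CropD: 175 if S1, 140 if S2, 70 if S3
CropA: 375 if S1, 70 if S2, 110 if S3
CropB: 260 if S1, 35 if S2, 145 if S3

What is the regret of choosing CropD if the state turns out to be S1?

Best payoff under S1 is 385.
Regret = 385 − 175 = 210.

210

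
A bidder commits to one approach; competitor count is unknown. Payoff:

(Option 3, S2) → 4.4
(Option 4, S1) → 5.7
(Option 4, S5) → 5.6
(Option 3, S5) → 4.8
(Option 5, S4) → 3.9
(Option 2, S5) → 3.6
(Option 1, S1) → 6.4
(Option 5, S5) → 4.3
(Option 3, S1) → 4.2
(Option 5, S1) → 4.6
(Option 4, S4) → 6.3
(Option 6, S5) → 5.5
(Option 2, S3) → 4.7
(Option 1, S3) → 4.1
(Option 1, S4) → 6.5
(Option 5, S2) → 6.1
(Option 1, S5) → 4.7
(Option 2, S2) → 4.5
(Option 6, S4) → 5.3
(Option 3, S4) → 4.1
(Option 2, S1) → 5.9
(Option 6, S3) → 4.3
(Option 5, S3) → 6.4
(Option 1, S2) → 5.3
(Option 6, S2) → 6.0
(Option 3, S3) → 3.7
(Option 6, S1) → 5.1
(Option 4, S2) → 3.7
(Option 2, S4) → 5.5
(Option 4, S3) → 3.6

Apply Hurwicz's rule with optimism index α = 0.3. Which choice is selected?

Option 1: 0.3·6.5 + 0.7·4.1 = 4.82
Option 2: 0.3·5.9 + 0.7·3.6 = 4.29
Option 3: 0.3·4.8 + 0.7·3.7 = 4.03
Option 4: 0.3·6.3 + 0.7·3.6 = 4.41
Option 5: 0.3·6.4 + 0.7·3.9 = 4.65
Option 6: 0.3·6.0 + 0.7·4.3 = 4.81
Highest Hurwicz score = 4.82 → Option 1.

Option 1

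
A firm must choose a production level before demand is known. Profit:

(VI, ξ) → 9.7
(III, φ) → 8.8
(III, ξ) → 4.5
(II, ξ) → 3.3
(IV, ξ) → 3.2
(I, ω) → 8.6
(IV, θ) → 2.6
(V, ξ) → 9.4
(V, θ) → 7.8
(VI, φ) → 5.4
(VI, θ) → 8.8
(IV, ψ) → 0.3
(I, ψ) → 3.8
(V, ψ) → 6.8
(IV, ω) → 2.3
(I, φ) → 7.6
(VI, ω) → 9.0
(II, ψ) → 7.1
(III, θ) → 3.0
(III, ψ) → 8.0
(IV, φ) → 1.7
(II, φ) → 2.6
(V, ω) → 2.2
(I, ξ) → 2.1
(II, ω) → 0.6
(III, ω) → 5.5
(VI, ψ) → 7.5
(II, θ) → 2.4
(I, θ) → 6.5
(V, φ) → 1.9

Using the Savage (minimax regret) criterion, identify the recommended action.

Column bests: θ=8.8, φ=8.8, ψ=8.0, ω=9.0, ξ=9.7.
I regrets: 2.3, 1.2, 4.2, 0.4, 7.6 → max 7.6
II regrets: 6.4, 6.2, 0.9, 8.4, 6.4 → max 8.4
III regrets: 5.8, 0.0, 0.0, 3.5, 5.2 → max 5.8
IV regrets: 6.2, 7.1, 7.7, 6.7, 6.5 → max 7.7
V regrets: 1.0, 6.9, 1.2, 6.8, 0.3 → max 6.9
VI regrets: 0.0, 3.4, 0.5, 0.0, 0.0 → max 3.4
Smallest max regret = 3.4 → VI.

VI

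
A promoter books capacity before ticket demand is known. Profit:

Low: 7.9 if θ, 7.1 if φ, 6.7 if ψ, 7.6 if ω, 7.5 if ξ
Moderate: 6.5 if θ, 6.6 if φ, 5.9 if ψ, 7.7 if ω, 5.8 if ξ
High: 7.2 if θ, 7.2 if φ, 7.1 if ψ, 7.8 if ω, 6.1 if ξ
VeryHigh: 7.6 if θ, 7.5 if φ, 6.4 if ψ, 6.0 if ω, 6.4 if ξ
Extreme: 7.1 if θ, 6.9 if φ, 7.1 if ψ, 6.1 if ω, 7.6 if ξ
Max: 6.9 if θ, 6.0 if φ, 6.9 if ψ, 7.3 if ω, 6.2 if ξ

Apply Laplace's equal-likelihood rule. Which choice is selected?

Row averages: Low=7.36, Moderate=6.5, High=7.08, VeryHigh=6.78, Extreme=6.96, Max=6.66
Highest average = 7.36 → Low.

Low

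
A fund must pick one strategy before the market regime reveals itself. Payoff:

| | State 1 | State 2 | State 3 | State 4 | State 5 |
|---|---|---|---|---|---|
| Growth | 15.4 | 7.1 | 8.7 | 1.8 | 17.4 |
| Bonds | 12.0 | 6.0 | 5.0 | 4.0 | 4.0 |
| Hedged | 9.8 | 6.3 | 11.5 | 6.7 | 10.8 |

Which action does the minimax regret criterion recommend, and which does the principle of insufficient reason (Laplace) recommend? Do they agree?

minimax regret → Growth; laplace → Growth (agree)

Column bests: State 1=15.4, State 2=7.1, State 3=11.5, State 4=6.7, State 5=17.4.
Growth regrets: 0.0, 0.0, 2.8, 4.9, 0.0 → max 4.9
Bonds regrets: 3.4, 1.1, 6.5, 2.7, 13.4 → max 13.4
Hedged regrets: 5.6, 0.8, 0.0, 0.0, 6.6 → max 6.6
Smallest max regret = 4.9 → Growth.
Row averages: Growth=10.08, Bonds=6.2, Hedged=9.02
Highest average = 10.08 → Growth.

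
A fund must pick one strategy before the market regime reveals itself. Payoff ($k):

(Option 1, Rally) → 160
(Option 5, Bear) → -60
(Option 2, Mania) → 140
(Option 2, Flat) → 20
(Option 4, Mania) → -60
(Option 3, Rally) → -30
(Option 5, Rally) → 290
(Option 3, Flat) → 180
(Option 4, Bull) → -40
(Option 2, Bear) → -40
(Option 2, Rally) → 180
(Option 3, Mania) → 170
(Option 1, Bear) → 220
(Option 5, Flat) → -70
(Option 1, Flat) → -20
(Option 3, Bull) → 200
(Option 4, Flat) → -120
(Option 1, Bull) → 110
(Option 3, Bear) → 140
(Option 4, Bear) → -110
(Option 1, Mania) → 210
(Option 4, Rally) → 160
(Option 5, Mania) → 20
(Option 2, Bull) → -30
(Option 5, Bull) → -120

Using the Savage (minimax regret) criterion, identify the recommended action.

Column bests: Bear=220, Flat=180, Bull=200, Rally=290, Mania=210.
Option 1 regrets: 0, 200, 90, 130, 0 → max 200
Option 2 regrets: 260, 160, 230, 110, 70 → max 260
Option 3 regrets: 80, 0, 0, 320, 40 → max 320
Option 4 regrets: 330, 300, 240, 130, 270 → max 330
Option 5 regrets: 280, 250, 320, 0, 190 → max 320
Smallest max regret = 200 → Option 1.

Option 1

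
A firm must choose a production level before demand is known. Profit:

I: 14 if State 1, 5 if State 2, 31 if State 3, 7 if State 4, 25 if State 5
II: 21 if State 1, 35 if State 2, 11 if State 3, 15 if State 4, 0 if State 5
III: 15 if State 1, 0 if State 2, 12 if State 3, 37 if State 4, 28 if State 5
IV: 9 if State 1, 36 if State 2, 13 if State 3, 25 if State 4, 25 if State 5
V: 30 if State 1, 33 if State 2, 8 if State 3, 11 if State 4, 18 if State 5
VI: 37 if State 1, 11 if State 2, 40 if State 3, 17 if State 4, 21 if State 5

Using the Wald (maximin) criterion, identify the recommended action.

Row minima: I=5, II=0, III=0, IV=9, V=8, VI=11
Best worst-case = 11 → VI.

VI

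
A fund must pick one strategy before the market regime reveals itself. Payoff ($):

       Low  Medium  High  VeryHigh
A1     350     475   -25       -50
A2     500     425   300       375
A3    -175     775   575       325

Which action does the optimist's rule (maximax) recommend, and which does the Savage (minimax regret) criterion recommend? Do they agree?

Row maxima: A1=475, A2=500, A3=775
Best best-case = 775 → A3.
Column bests: Low=500, Medium=775, High=575, VeryHigh=375.
A1 regrets: 150, 300, 600, 425 → max 600
A2 regrets: 0, 350, 275, 0 → max 350
A3 regrets: 675, 0, 0, 50 → max 675
Smallest max regret = 350 → A2.

maximax → A3; minimax regret → A2 (disagree)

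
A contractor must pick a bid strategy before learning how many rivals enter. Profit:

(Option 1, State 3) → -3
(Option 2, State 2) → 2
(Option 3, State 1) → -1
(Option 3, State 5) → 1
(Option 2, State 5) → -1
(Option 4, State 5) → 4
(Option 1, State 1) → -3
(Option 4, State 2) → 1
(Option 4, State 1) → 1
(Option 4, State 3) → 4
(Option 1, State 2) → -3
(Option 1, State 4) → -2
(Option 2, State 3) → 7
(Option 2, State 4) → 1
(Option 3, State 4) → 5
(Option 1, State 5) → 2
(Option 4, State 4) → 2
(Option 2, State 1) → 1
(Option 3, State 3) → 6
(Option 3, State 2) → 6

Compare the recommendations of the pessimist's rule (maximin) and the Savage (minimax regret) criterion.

maximin → Option 4; minimax regret → Option 3 (disagree)

Row minima: Option 1=-3, Option 2=-1, Option 3=-1, Option 4=1
Best worst-case = 1 → Option 4.
Column bests: State 1=1, State 2=6, State 3=7, State 4=5, State 5=4.
Option 1 regrets: 4, 9, 10, 7, 2 → max 10
Option 2 regrets: 0, 4, 0, 4, 5 → max 5
Option 3 regrets: 2, 0, 1, 0, 3 → max 3
Option 4 regrets: 0, 5, 3, 3, 0 → max 5
Smallest max regret = 3 → Option 3.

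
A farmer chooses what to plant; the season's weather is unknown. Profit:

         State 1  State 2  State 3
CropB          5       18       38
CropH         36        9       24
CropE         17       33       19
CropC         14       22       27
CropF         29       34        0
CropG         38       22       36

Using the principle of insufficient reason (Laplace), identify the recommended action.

Row averages: CropB=61/3, CropH=23, CropE=23, CropC=21, CropF=21, CropG=32
Highest average = 32 → CropG.

CropG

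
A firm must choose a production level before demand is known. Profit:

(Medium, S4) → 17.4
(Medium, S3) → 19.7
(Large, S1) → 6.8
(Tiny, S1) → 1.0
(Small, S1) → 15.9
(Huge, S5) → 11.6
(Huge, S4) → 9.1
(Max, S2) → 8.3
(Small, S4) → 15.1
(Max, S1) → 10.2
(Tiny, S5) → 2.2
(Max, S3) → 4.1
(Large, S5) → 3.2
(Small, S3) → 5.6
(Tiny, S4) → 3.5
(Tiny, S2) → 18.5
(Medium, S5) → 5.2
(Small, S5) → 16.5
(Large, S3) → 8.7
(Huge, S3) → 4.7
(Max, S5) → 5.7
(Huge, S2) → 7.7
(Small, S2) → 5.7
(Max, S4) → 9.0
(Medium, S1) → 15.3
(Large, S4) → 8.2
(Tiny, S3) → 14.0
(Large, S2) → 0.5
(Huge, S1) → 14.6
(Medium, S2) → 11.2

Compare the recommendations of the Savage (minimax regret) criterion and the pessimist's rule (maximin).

minimax regret → Medium; maximin → Small (disagree)

Column bests: S1=15.9, S2=18.5, S3=19.7, S4=17.4, S5=16.5.
Tiny regrets: 14.9, 0.0, 5.7, 13.9, 14.3 → max 14.9
Small regrets: 0.0, 12.8, 14.1, 2.3, 0.0 → max 14.1
Medium regrets: 0.6, 7.3, 0.0, 0.0, 11.3 → max 11.3
Large regrets: 9.1, 18.0, 11.0, 9.2, 13.3 → max 18.0
Huge regrets: 1.3, 10.8, 15.0, 8.3, 4.9 → max 15.0
Max regrets: 5.7, 10.2, 15.6, 8.4, 10.8 → max 15.6
Smallest max regret = 11.3 → Medium.
Row minima: Tiny=1.0, Small=5.6, Medium=5.2, Large=0.5, Huge=4.7, Max=4.1
Best worst-case = 5.6 → Small.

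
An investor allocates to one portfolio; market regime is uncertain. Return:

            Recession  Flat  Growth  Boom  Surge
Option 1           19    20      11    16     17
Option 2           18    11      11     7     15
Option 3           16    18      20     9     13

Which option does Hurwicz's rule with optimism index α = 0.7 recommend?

Option 1: 0.7·20 + 0.3·11 = 17.3
Option 2: 0.7·18 + 0.3·7 = 14.7
Option 3: 0.7·20 + 0.3·9 = 16.7
Highest Hurwicz score = 17.3 → Option 1.

Option 1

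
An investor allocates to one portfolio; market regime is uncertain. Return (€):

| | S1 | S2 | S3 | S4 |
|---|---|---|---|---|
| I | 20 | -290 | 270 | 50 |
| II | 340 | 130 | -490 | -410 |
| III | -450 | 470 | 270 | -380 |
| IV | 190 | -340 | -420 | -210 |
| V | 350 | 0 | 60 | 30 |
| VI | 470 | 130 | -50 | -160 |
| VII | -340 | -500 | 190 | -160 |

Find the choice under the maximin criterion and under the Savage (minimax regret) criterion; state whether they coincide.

maximin → V; minimax regret → VI (disagree)

Row minima: I=-290, II=-490, III=-450, IV=-420, V=0, VI=-160, VII=-500
Best worst-case = 0 → V.
Column bests: S1=470, S2=470, S3=270, S4=50.
I regrets: 450, 760, 0, 0 → max 760
II regrets: 130, 340, 760, 460 → max 760
III regrets: 920, 0, 0, 430 → max 920
IV regrets: 280, 810, 690, 260 → max 810
V regrets: 120, 470, 210, 20 → max 470
VI regrets: 0, 340, 320, 210 → max 340
VII regrets: 810, 970, 80, 210 → max 970
Smallest max regret = 340 → VI.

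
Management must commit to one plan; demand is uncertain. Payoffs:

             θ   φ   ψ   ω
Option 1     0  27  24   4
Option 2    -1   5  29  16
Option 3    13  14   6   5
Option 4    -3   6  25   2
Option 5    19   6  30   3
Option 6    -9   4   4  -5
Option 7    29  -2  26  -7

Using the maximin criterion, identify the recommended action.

Option 3

Row minima: Option 1=0, Option 2=-1, Option 3=5, Option 4=-3, Option 5=3, Option 6=-9, Option 7=-7
Best worst-case = 5 → Option 3.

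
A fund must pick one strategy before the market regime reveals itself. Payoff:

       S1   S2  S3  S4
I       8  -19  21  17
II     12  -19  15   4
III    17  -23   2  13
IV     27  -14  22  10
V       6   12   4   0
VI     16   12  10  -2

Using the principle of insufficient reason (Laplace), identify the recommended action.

IV

Row averages: I=6.75, II=3, III=2.25, IV=11.25, V=5.5, VI=9
Highest average = 11.25 → IV.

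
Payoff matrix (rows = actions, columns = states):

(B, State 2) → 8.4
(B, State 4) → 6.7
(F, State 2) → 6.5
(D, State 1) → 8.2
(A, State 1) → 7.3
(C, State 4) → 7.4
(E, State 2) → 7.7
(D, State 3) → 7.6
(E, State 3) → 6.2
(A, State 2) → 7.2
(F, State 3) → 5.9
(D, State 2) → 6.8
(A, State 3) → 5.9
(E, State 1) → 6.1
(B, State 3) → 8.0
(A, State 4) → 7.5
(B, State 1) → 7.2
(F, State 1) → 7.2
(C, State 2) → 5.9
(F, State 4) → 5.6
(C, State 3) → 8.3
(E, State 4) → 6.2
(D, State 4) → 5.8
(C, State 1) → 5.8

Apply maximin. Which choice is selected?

B

Row minima: A=5.9, B=6.7, C=5.8, D=5.8, E=6.1, F=5.6
Best worst-case = 6.7 → B.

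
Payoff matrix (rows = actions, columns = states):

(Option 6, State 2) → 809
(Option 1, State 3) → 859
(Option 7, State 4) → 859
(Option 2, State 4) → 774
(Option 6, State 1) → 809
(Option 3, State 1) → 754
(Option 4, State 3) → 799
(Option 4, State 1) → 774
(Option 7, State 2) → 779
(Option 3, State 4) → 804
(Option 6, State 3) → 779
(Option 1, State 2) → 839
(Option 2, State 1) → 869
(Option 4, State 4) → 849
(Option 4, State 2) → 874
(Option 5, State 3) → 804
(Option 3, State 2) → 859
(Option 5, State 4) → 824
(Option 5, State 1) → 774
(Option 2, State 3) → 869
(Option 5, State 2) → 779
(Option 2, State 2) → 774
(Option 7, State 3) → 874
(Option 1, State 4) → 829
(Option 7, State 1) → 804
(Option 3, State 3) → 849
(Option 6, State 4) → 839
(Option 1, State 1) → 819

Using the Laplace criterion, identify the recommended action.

Option 1

Row averages: Option 1=836.5, Option 2=821.5, Option 3=816.5, Option 4=824, Option 5=795.25, Option 6=809, Option 7=829
Highest average = 836.5 → Option 1.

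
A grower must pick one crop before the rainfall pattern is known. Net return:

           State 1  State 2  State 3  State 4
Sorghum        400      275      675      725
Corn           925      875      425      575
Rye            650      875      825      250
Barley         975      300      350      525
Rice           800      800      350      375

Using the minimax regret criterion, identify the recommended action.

Corn

Column bests: State 1=975, State 2=875, State 3=825, State 4=725.
Sorghum regrets: 575, 600, 150, 0 → max 600
Corn regrets: 50, 0, 400, 150 → max 400
Rye regrets: 325, 0, 0, 475 → max 475
Barley regrets: 0, 575, 475, 200 → max 575
Rice regrets: 175, 75, 475, 350 → max 475
Smallest max regret = 400 → Corn.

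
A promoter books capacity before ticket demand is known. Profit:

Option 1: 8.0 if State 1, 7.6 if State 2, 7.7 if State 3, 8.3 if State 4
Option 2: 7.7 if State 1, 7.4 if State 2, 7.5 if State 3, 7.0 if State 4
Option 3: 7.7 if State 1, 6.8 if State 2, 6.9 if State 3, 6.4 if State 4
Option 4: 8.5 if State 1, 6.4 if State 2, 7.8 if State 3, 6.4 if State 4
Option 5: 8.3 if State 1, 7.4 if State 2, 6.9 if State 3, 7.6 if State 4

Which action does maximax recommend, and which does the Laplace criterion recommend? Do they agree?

Row maxima: Option 1=8.3, Option 2=7.7, Option 3=7.7, Option 4=8.5, Option 5=8.3
Best best-case = 8.5 → Option 4.
Row averages: Option 1=7.9, Option 2=7.4, Option 3=6.95, Option 4=7.275, Option 5=7.55
Highest average = 7.9 → Option 1.

maximax → Option 4; laplace → Option 1 (disagree)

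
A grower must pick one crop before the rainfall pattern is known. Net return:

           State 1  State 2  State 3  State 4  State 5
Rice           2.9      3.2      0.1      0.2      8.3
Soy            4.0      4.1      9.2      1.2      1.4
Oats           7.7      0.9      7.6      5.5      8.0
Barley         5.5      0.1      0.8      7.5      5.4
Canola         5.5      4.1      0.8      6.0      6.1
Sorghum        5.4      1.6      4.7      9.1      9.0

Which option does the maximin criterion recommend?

Row minima: Rice=0.1, Soy=1.2, Oats=0.9, Barley=0.1, Canola=0.8, Sorghum=1.6
Best worst-case = 1.6 → Sorghum.

Sorghum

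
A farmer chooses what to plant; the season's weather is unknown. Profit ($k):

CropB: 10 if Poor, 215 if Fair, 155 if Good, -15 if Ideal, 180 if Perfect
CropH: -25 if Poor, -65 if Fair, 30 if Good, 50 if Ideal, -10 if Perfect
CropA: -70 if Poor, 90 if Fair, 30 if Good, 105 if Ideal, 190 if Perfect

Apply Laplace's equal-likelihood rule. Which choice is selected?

Row averages: CropB=109, CropH=-4, CropA=69
Highest average = 109 → CropB.

CropB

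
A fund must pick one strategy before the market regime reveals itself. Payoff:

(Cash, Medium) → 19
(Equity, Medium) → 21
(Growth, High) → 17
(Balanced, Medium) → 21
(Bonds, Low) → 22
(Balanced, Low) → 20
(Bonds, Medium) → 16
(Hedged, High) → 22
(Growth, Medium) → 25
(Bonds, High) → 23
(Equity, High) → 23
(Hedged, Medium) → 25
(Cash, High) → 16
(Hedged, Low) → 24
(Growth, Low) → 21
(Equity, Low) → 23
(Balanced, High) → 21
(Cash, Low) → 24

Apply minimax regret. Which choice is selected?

Column bests: Low=24, Medium=25, High=23.
Cash regrets: 0, 6, 7 → max 7
Bonds regrets: 2, 9, 0 → max 9
Hedged regrets: 0, 0, 1 → max 1
Growth regrets: 3, 0, 6 → max 6
Balanced regrets: 4, 4, 2 → max 4
Equity regrets: 1, 4, 0 → max 4
Smallest max regret = 1 → Hedged.

Hedged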